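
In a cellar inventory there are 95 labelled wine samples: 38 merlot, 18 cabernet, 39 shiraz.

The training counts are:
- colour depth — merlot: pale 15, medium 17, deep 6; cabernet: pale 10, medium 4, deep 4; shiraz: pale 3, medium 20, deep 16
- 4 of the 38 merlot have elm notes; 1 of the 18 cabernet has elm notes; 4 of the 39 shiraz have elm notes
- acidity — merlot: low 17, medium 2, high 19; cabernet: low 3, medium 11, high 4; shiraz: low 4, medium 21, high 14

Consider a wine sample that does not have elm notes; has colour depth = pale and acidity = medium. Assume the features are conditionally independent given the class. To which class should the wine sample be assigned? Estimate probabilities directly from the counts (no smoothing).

merlot: (38/95) × (15/38) × (34/38) × (2/38) ≈ 0.00743549
cabernet: (18/95) × (10/18) × (17/18) × (11/18) ≈ 0.0607537
shiraz: (39/95) × (3/39) × (35/39) × (21/39) ≈ 0.01526
Highest score → cabernet.

cabernet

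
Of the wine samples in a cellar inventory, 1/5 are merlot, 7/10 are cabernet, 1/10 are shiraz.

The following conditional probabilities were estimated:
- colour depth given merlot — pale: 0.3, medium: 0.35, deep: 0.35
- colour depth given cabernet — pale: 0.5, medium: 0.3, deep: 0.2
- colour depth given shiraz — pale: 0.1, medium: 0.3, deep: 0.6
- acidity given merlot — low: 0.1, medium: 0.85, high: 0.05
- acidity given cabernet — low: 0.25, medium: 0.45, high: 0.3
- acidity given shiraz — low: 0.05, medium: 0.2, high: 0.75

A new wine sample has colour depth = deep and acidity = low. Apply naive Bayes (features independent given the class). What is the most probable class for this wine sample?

cabernet

merlot: 0.2 × 0.35 × 0.1 = 0.007
cabernet: 0.7 × 0.2 × 0.25 = 0.035
shiraz: 0.1 × 0.6 × 0.05 = 0.003
Highest score → cabernet.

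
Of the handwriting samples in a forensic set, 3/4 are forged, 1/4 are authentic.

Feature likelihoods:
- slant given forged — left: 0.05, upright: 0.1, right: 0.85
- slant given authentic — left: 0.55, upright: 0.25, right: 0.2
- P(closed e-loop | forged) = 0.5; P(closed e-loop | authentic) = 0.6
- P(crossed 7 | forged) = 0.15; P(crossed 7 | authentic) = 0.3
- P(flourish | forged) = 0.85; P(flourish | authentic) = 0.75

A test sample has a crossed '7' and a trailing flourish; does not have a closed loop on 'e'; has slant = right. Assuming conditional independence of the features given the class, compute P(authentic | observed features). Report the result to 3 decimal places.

0.100

forged: 0.75 × 0.85 × (1−0.5) × 0.15 × 0.85 = 0.040640625
authentic: 0.25 × 0.2 × (1−0.6) × 0.3 × 0.75 = 0.0045
P(authentic | x) = 0.0045 / 0.045140625 ≈ 0.100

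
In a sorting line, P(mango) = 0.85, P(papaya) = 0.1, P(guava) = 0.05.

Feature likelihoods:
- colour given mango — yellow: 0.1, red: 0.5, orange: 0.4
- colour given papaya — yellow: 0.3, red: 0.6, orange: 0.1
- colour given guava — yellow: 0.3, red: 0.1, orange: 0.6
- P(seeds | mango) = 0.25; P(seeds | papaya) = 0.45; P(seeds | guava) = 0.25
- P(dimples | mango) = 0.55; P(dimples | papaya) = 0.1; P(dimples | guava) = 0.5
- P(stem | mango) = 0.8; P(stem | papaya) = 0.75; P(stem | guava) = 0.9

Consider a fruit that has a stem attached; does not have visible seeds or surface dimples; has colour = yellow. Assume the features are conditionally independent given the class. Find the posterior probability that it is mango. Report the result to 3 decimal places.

mango: 0.85 × 0.1 × (1−0.25) × (1−0.55) × 0.8 = 0.02295
papaya: 0.1 × 0.3 × (1−0.45) × (1−0.1) × 0.75 = 0.0111375
guava: 0.05 × 0.3 × (1−0.25) × (1−0.5) × 0.9 = 0.0050625
P(mango | x) = 0.02295 / 0.03915 ≈ 0.586

0.586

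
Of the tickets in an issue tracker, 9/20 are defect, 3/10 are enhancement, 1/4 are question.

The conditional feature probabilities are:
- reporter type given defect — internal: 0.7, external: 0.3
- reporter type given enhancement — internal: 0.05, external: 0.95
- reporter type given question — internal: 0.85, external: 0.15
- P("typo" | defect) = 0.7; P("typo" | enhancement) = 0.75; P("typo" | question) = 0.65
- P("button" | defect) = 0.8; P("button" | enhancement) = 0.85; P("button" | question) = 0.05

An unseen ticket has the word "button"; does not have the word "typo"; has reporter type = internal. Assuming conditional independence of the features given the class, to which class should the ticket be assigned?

defect: 0.45 × 0.7 × (1−0.7) × 0.8 = 0.0756
enhancement: 0.3 × 0.05 × (1−0.75) × 0.85 = 0.0031875
question: 0.25 × 0.85 × (1−0.65) × 0.05 = 0.00371875
Highest score → defect.

defect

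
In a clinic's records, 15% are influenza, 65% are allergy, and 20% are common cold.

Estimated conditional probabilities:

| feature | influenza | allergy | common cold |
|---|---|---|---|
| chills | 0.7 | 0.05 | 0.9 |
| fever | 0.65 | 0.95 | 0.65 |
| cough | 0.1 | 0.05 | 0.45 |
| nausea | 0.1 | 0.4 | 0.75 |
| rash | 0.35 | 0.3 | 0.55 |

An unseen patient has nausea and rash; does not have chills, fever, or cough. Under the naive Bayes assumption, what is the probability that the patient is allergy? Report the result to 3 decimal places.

0.628

influenza: 0.15 × (1−0.7) × (1−0.65) × (1−0.1) × 0.1 × 0.35 = 0.000496125
allergy: 0.65 × (1−0.05) × (1−0.95) × (1−0.05) × 0.4 × 0.3 = 0.00351975
common cold: 0.2 × (1−0.9) × (1−0.65) × (1−0.45) × 0.75 × 0.55 = 0.001588125
P(allergy | x) = 0.00351975 / 0.005604 ≈ 0.628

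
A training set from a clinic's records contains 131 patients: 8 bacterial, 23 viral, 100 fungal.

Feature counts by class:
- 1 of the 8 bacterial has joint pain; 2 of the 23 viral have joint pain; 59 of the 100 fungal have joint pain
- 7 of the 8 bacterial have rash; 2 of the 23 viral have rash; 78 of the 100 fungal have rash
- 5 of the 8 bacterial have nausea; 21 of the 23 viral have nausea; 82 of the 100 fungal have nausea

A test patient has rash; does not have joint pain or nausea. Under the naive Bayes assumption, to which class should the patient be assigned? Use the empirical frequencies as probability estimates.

bacterial: (8/131) × (7/8) × (7/8) × (3/8) ≈ 0.0175334
viral: (23/131) × (21/23) × (2/23) × (2/23) ≈ 0.00121214
fungal: (100/131) × (41/100) × (78/100) × (18/100) ≈ 0.043942
Highest score → fungal.

fungal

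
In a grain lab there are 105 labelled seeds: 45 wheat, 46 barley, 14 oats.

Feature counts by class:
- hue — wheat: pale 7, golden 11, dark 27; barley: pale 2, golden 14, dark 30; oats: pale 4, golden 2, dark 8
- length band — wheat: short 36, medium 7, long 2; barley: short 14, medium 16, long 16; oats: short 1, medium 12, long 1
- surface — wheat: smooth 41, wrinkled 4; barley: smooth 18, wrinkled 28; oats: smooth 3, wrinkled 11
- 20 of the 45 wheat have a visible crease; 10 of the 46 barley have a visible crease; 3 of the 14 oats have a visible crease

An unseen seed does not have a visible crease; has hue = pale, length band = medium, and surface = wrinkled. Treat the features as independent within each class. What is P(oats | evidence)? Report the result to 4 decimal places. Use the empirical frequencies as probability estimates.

wheat: (45/105) × (7/45) × (7/45) × (4/45) × (25/45) ≈ 0.000512117
barley: (46/105) × (2/46) × (16/46) × (28/46) × (36/46) ≈ 0.00315608
oats: (14/105) × (4/14) × (12/14) × (11/14) × (11/14) ≈ 0.0201583
P(oats | x) = 0.0201583 / 0.023826497 ≈ 0.8460

0.8460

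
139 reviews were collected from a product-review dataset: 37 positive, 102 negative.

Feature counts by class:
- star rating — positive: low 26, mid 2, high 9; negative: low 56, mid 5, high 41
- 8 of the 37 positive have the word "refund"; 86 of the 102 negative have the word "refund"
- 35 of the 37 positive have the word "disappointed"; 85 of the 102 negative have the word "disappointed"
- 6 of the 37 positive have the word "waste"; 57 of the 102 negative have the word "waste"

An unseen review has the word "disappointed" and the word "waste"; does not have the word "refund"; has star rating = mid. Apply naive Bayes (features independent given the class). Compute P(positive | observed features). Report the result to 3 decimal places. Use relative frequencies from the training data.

positive: (37/139) × (2/37) × (29/37) × (35/37) × (6/37) ≈ 0.00172993
negative: (102/139) × (5/102) × (16/102) × (85/102) × (57/102) ≈ 0.00262766
P(positive | x) = 0.00172993 / 0.00435759 ≈ 0.397

0.397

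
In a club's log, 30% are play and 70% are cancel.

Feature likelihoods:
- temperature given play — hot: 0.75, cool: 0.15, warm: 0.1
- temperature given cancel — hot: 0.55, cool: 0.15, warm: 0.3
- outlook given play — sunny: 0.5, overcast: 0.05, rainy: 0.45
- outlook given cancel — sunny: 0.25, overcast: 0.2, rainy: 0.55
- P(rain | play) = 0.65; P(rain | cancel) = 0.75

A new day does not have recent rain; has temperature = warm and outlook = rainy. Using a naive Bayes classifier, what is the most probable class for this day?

play: 0.3 × 0.1 × 0.45 × (1−0.65) = 0.004725
cancel: 0.7 × 0.3 × 0.55 × (1−0.75) = 0.028875
Highest score → cancel.

cancel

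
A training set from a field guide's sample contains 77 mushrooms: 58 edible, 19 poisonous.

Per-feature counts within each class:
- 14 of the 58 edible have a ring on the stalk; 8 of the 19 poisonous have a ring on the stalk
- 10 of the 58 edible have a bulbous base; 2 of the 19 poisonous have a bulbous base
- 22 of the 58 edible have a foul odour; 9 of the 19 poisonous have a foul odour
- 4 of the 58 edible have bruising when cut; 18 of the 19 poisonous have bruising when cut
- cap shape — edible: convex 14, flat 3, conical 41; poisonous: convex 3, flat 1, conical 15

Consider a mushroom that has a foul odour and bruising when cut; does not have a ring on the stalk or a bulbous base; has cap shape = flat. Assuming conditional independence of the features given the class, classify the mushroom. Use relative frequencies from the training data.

poisonous

edible: (58/77) × (44/58) × (48/58) × (22/58) × (4/58) × (3/58) ≈ 0.000639875
poisonous: (19/77) × (11/19) × (17/19) × (9/19) × (18/19) × (1/19) ≈ 0.00301892
Highest score → poisonous.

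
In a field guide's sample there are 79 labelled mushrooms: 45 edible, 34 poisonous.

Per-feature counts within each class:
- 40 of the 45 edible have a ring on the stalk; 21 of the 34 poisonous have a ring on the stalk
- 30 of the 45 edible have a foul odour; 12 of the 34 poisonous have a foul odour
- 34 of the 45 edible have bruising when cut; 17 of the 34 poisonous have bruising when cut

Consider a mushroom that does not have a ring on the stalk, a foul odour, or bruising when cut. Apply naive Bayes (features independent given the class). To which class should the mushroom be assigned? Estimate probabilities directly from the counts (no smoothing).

poisonous

edible: (45/79) × (5/45) × (15/45) × (11/45) ≈ 0.00515706
poisonous: (34/79) × (13/34) × (22/34) × (17/34) ≈ 0.053239
Highest score → poisonous.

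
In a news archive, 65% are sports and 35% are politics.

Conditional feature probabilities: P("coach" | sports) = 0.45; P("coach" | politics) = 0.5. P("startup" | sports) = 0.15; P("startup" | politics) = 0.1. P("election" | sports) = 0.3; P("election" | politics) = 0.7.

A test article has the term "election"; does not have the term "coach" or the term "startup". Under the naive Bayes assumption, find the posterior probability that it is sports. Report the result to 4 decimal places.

0.4526

sports: 0.65 × (1−0.45) × (1−0.15) × 0.3 = 0.0911625
politics: 0.35 × (1−0.5) × (1−0.1) × 0.7 = 0.11025
P(sports | x) = 0.0911625 / 0.2014125 ≈ 0.4526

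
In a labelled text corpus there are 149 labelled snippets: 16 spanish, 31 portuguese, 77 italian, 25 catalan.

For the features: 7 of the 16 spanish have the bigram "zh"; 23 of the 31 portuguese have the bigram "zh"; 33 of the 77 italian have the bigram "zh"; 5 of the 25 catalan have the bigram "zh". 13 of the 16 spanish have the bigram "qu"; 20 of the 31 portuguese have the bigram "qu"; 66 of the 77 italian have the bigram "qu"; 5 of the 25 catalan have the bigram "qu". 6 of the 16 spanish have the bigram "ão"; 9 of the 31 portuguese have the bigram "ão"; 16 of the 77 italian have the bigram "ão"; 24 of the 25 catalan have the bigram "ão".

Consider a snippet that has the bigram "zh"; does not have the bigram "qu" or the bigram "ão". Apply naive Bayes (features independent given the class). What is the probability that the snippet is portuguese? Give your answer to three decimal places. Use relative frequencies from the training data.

0.551

spanish: (16/149) × (7/16) × (3/16) × (10/16) ≈ 0.00550545
portuguese: (31/149) × (23/31) × (11/31) × (22/31) ≈ 0.0388717
italian: (77/149) × (33/77) × (11/77) × (61/77) ≈ 0.0250651
catalan: (25/149) × (5/25) × (20/25) × (1/25) ≈ 0.00107383
P(portuguese | x) = 0.0388717 / 0.07051608 ≈ 0.551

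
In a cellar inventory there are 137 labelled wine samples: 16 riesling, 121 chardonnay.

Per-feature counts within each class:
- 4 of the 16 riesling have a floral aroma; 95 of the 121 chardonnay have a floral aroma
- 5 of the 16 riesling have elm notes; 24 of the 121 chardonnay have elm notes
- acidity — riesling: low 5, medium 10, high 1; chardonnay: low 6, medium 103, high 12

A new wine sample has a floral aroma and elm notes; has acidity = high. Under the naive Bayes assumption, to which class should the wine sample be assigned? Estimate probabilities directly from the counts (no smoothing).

chardonnay

riesling: (16/137) × (4/16) × (5/16) × (1/16) ≈ 0.000570255
chardonnay: (121/137) × (95/121) × (24/121) × (12/121) ≈ 0.0136403
Highest score → chardonnay.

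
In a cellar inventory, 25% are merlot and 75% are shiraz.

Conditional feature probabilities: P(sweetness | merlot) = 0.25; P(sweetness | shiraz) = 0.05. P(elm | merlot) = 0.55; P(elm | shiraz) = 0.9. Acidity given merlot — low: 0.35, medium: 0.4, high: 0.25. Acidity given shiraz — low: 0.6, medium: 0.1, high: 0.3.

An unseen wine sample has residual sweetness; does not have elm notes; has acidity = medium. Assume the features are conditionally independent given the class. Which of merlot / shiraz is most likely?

merlot: 0.25 × 0.25 × (1−0.55) × 0.4 = 0.01125
shiraz: 0.75 × 0.05 × (1−0.9) × 0.1 = 0.000375
Highest score → merlot.

merlot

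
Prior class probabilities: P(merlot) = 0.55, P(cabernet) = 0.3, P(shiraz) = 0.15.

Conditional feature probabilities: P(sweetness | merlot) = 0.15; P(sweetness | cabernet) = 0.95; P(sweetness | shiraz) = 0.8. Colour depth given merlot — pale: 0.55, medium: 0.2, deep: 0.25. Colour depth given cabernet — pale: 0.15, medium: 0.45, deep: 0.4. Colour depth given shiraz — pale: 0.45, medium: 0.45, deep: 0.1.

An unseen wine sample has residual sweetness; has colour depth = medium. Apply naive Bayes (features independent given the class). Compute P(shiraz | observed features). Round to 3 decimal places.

merlot: 0.55 × 0.15 × 0.2 = 0.0165
cabernet: 0.3 × 0.95 × 0.45 = 0.12825
shiraz: 0.15 × 0.8 × 0.45 = 0.054
P(shiraz | x) = 0.054 / 0.19875 ≈ 0.272

0.272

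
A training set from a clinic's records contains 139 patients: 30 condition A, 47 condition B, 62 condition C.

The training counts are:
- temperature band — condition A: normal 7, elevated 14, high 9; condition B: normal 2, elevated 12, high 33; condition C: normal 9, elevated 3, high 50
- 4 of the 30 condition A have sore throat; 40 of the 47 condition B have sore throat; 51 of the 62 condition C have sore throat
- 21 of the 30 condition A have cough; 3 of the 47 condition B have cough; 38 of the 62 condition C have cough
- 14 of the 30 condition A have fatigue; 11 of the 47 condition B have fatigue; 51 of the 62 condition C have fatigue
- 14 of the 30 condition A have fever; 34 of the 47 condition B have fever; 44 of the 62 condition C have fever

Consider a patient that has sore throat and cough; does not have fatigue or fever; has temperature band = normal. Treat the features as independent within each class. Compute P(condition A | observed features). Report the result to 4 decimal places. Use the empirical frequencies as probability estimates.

condition A: (30/139) × (7/30) × (4/30) × (21/30) × (16/30) × (16/30) ≈ 0.00133696
condition B: (47/139) × (2/47) × (40/47) × (3/47) × (36/47) × (13/47) ≈ 0.000165596
condition C: (62/139) × (9/62) × (51/62) × (38/62) × (11/62) × (18/62) ≈ 0.00168143
P(condition A | x) = 0.00133696 / 0.003183986 ≈ 0.4199

0.4199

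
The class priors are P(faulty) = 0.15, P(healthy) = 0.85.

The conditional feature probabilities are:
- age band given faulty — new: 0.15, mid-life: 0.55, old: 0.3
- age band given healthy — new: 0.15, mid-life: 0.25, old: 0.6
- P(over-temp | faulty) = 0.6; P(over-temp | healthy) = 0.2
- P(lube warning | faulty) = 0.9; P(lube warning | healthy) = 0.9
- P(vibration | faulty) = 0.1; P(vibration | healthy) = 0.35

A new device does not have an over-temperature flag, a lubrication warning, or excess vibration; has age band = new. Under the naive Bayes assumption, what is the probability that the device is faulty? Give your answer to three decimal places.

0.109

faulty: 0.15 × 0.15 × (1−0.6) × (1−0.9) × (1−0.1) = 0.00081
healthy: 0.85 × 0.15 × (1−0.2) × (1−0.9) × (1−0.35) = 0.00663
P(faulty | x) = 0.00081 / 0.00744 ≈ 0.109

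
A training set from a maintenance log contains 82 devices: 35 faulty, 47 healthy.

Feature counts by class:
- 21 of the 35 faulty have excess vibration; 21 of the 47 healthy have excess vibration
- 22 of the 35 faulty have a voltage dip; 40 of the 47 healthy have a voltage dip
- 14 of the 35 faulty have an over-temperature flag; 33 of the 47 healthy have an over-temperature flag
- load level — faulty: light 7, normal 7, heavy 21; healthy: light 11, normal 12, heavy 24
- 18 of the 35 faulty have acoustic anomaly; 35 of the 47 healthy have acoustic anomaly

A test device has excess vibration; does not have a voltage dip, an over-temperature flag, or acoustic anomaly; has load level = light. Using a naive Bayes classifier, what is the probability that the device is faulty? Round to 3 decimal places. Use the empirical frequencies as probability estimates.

faulty: (35/82) × (21/35) × (13/35) × (21/35) × (7/35) × (17/35) ≈ 0.00554425
healthy: (47/82) × (21/47) × (7/47) × (14/47) × (11/47) × (12/47) ≈ 0.000678913
P(faulty | x) = 0.00554425 / 0.006223163 ≈ 0.891

0.891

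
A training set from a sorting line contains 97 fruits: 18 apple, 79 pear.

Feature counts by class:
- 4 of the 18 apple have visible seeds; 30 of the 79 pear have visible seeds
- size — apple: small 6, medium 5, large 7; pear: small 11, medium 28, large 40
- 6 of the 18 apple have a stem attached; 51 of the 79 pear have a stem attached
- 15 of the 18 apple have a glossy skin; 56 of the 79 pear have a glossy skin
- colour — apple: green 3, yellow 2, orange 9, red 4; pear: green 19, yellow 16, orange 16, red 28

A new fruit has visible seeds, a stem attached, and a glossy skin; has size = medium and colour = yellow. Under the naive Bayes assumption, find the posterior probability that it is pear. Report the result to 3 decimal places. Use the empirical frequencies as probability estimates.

0.966

apple: (18/97) × (4/18) × (5/18) × (6/18) × (15/18) × (2/18) ≈ 0.000353542
pear: (79/97) × (30/79) × (28/79) × (51/79) × (56/79) × (16/79) ≈ 0.0101596
P(pear | x) = 0.0101596 / 0.010513142 ≈ 0.966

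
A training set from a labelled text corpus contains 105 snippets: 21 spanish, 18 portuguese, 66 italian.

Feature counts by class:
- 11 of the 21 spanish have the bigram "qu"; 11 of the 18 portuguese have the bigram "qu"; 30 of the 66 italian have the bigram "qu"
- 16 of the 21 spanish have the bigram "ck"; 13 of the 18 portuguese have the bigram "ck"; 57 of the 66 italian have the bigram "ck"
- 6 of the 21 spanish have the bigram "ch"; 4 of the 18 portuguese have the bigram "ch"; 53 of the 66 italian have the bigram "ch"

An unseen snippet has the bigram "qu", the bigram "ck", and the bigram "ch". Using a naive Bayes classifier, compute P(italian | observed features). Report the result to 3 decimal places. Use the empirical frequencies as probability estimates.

0.833

spanish: (21/105) × (11/21) × (16/21) × (6/21) ≈ 0.0228053
portuguese: (18/105) × (11/18) × (13/18) × (4/18) ≈ 0.0168136
italian: (66/105) × (30/66) × (57/66) × (53/66) ≈ 0.19815
P(italian | x) = 0.19815 / 0.2377689 ≈ 0.833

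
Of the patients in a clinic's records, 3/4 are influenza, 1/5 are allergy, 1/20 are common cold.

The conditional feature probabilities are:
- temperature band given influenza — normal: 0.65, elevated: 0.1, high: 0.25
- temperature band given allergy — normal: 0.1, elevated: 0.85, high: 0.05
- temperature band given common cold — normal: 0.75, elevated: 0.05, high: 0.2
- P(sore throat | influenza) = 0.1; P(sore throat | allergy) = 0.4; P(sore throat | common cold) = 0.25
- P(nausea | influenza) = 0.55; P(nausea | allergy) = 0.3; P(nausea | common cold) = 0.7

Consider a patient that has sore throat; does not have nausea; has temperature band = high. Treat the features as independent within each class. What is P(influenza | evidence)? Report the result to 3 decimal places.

influenza: 0.75 × 0.25 × 0.1 × (1−0.55) = 0.0084375
allergy: 0.2 × 0.05 × 0.4 × (1−0.3) = 0.0028
common cold: 0.05 × 0.2 × 0.25 × (1−0.7) = 0.00075
P(influenza | x) = 0.0084375 / 0.0119875 ≈ 0.704

0.704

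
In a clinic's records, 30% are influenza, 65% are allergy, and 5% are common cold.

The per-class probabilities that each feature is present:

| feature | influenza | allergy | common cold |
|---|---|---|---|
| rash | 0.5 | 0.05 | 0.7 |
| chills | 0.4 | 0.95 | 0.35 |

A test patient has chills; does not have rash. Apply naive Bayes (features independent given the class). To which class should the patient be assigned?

influenza: 0.3 × (1−0.5) × 0.4 = 0.06
allergy: 0.65 × (1−0.05) × 0.95 = 0.586625
common cold: 0.05 × (1−0.7) × 0.35 = 0.00525
Highest score → allergy.

allergy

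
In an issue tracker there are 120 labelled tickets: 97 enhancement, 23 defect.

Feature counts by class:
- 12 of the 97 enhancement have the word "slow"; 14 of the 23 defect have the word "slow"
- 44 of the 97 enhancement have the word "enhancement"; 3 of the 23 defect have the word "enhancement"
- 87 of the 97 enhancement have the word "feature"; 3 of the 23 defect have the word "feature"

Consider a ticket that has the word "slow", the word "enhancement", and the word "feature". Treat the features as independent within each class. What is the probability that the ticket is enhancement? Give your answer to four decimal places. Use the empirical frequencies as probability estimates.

enhancement: (97/120) × (12/97) × (44/97) × (87/97) ≈ 0.0406845
defect: (23/120) × (14/23) × (3/23) × (3/23) ≈ 0.00198488
P(enhancement | x) = 0.0406845 / 0.04266938 ≈ 0.9535

0.9535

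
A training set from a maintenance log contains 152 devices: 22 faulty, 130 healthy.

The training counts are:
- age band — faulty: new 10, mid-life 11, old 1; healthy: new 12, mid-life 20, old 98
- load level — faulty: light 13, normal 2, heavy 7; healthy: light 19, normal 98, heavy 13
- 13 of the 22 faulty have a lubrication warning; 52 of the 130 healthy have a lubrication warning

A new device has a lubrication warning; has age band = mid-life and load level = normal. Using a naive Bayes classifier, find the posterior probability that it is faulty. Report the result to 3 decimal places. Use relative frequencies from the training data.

0.089

faulty: (22/152) × (11/22) × (2/22) × (13/22) ≈ 0.00388756
healthy: (130/152) × (20/130) × (98/130) × (52/130) ≈ 0.0396761
P(faulty | x) = 0.00388756 / 0.04356366 ≈ 0.089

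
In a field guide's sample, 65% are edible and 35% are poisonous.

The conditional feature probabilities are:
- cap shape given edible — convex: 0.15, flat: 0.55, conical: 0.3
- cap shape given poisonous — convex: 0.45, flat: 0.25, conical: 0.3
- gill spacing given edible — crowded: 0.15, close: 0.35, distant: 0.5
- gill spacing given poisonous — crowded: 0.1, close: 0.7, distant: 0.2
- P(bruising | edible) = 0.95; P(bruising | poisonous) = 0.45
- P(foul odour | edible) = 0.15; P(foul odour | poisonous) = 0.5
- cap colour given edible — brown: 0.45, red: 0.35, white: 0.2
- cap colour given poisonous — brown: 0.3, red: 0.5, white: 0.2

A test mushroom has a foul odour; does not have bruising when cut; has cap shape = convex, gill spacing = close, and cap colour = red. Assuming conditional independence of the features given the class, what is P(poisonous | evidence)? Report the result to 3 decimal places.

edible: 0.65 × 0.15 × 0.35 × (1−0.95) × 0.15 × 0.35 = 0.000089578125
poisonous: 0.35 × 0.45 × 0.7 × (1−0.45) × 0.5 × 0.5 = 0.015159375
P(poisonous | x) = 0.015159375 / 0.015248953125 ≈ 0.994

0.994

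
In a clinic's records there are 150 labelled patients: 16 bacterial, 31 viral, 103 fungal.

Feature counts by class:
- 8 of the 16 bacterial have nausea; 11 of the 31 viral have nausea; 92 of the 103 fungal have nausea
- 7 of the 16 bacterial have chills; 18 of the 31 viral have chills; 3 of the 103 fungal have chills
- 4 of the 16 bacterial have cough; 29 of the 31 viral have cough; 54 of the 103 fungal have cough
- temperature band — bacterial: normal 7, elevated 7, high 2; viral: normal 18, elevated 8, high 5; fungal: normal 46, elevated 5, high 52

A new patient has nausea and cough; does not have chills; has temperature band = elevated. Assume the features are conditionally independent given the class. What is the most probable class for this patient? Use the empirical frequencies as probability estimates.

fungal

bacterial: (16/150) × (8/16) × (9/16) × (4/16) × (7/16) = 0.00328125
viral: (31/150) × (11/31) × (13/31) × (29/31) × (8/31) ≈ 0.00742417
fungal: (103/150) × (92/103) × (100/103) × (54/103) × (5/103) ≈ 0.0151547
Highest score → fungal.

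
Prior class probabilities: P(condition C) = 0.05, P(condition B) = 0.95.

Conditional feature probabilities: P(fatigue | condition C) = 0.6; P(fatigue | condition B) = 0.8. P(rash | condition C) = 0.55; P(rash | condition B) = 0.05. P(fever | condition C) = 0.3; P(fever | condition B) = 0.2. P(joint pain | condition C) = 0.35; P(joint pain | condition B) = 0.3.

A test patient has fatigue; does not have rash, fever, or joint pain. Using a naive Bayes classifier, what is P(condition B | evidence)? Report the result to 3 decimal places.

0.985

condition C: 0.05 × 0.6 × (1−0.55) × (1−0.3) × (1−0.35) = 0.0061425
condition B: 0.95 × 0.8 × (1−0.05) × (1−0.2) × (1−0.3) = 0.40432
P(condition B | x) = 0.40432 / 0.4104625 ≈ 0.985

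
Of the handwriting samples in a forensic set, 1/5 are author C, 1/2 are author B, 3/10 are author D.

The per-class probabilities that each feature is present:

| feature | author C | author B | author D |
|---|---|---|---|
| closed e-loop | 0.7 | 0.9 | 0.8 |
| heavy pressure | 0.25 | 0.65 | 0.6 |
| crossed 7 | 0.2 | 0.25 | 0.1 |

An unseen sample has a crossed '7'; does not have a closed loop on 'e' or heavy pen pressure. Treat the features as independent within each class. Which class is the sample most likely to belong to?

author C

author C: 0.2 × (1−0.7) × (1−0.25) × 0.2 = 0.009
author B: 0.5 × (1−0.9) × (1−0.65) × 0.25 = 0.004375
author D: 0.3 × (1−0.8) × (1−0.6) × 0.1 = 0.0024
Highest score → author C.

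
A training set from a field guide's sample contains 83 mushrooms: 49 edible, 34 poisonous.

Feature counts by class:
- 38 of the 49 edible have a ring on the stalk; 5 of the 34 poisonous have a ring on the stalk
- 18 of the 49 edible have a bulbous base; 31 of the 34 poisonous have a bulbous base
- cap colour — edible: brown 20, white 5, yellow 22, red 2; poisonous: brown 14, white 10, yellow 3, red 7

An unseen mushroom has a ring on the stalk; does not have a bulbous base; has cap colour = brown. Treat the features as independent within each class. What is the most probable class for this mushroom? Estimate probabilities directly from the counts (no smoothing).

edible: (49/83) × (38/49) × (31/49) × (20/49) ≈ 0.118224
poisonous: (34/83) × (5/34) × (3/34) × (14/34) ≈ 0.00218869
Highest score → edible.

edible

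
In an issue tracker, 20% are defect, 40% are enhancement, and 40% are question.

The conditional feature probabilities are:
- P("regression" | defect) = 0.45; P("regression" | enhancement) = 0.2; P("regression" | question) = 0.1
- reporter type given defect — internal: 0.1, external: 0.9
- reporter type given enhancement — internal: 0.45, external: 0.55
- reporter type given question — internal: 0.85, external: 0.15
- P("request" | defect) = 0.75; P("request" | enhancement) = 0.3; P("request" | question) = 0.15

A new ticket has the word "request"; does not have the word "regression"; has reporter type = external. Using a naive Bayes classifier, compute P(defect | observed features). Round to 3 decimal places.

0.549

defect: 0.2 × (1−0.45) × 0.9 × 0.75 = 0.07425
enhancement: 0.4 × (1−0.2) × 0.55 × 0.3 = 0.0528
question: 0.4 × (1−0.1) × 0.15 × 0.15 = 0.0081
P(defect | x) = 0.07425 / 0.13515 ≈ 0.549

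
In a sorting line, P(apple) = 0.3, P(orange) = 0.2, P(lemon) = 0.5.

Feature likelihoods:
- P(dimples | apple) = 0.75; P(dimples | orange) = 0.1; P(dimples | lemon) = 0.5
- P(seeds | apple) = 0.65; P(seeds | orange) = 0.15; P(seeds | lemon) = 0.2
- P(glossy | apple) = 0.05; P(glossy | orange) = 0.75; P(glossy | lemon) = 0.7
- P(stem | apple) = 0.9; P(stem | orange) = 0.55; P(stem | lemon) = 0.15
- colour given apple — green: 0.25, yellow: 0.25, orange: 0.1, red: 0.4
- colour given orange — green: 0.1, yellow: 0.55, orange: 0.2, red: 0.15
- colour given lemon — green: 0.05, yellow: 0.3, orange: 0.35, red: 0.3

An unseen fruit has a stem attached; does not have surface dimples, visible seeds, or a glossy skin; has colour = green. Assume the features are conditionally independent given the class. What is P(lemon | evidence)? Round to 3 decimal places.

apple: 0.3 × (1−0.75) × (1−0.65) × (1−0.05) × 0.9 × 0.25 = 0.0056109375
orange: 0.2 × (1−0.1) × (1−0.15) × (1−0.75) × 0.55 × 0.1 = 0.00210375
lemon: 0.5 × (1−0.5) × (1−0.2) × (1−0.7) × 0.15 × 0.05 = 0.00045
P(lemon | x) = 0.00045 / 0.0081646875 ≈ 0.055

0.055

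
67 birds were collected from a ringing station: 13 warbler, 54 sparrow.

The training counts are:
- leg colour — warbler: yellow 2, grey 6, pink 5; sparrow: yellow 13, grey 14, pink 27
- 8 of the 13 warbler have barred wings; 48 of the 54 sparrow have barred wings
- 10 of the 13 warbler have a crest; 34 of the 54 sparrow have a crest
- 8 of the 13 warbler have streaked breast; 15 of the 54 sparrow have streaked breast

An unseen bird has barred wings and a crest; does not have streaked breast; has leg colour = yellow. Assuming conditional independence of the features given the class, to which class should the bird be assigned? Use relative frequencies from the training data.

sparrow

warbler: (13/67) × (2/13) × (8/13) × (10/13) × (5/13) ≈ 0.00543482
sparrow: (54/67) × (13/54) × (48/54) × (34/54) × (39/54) ≈ 0.0784282
Highest score → sparrow.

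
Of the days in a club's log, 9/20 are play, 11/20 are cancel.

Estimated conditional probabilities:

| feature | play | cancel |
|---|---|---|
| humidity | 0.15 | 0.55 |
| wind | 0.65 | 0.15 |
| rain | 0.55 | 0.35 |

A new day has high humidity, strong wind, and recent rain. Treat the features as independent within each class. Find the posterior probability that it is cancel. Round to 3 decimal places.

0.397

play: 0.45 × 0.15 × 0.65 × 0.55 = 0.02413125
cancel: 0.55 × 0.55 × 0.15 × 0.35 = 0.01588125
P(cancel | x) = 0.01588125 / 0.0400125 ≈ 0.397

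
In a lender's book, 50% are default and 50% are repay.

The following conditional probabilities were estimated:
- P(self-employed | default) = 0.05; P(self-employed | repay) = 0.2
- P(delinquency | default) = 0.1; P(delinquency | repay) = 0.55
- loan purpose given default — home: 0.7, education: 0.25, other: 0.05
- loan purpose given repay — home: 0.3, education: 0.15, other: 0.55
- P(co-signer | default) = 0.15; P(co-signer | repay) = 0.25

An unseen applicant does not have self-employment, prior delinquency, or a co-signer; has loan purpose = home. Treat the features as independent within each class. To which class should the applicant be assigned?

default

default: 0.5 × (1−0.05) × (1−0.1) × 0.7 × (1−0.15) = 0.2543625
repay: 0.5 × (1−0.2) × (1−0.55) × 0.3 × (1−0.25) = 0.0405
Highest score → default.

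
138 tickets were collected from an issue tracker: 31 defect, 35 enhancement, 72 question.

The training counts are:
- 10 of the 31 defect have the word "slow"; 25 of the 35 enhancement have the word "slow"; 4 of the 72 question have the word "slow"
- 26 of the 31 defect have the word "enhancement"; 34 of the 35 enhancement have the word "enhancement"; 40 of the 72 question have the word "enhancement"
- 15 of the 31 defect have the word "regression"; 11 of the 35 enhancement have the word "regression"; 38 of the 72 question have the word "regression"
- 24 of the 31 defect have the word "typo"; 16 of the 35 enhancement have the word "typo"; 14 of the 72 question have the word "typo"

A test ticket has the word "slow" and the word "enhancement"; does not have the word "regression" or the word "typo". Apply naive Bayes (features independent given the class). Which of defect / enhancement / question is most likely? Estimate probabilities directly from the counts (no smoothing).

enhancement

defect: (31/138) × (10/31) × (26/31) × (16/31) × (7/31) ≈ 0.00708316
enhancement: (35/138) × (25/35) × (34/35) × (24/35) × (19/35) ≈ 0.0655089
question: (72/138) × (4/72) × (40/72) × (34/72) × (58/72) ≈ 0.00612562
Highest score → enhancement.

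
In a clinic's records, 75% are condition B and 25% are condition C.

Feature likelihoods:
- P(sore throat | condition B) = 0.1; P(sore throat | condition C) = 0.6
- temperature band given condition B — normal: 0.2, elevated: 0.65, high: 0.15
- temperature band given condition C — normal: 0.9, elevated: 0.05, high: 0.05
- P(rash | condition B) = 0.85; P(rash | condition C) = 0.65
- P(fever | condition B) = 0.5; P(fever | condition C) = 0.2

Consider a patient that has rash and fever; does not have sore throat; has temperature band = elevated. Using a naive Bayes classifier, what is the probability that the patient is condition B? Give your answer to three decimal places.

condition B: 0.75 × (1−0.1) × 0.65 × 0.85 × 0.5 = 0.18646875
condition C: 0.25 × (1−0.6) × 0.05 × 0.65 × 0.2 = 0.00065
P(condition B | x) = 0.18646875 / 0.18711875 ≈ 0.997

0.997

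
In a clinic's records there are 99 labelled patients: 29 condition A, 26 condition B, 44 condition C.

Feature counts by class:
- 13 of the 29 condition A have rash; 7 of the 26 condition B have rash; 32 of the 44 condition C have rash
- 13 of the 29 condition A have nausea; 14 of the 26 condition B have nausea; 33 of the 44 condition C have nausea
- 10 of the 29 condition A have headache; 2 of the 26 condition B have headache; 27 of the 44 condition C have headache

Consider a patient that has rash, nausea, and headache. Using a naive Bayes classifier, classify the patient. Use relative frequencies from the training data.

condition A: (29/99) × (13/29) × (13/29) × (10/29) ≈ 0.0202981
condition B: (26/99) × (7/26) × (14/26) × (2/26) ≈ 0.0029287
condition C: (44/99) × (32/44) × (33/44) × (27/44) ≈ 0.14876
Highest score → condition C.

condition C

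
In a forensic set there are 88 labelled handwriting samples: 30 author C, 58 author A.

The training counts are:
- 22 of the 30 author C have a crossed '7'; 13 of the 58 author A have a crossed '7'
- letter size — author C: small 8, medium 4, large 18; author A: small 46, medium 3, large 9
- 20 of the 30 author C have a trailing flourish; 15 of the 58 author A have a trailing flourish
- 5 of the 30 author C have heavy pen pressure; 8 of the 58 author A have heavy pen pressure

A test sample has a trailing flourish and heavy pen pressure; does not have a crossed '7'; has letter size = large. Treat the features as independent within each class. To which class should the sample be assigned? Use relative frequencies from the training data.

author C

author C: (30/88) × (8/30) × (18/30) × (20/30) × (5/30) ≈ 0.00606061
author A: (58/88) × (45/58) × (9/58) × (15/58) × (8/58) ≈ 0.00283054
Highest score → author C.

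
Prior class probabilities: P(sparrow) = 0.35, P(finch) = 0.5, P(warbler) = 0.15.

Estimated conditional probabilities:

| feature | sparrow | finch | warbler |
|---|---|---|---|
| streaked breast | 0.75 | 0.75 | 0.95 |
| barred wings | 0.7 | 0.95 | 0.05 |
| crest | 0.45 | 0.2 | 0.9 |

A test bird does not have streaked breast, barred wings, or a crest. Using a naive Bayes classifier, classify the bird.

sparrow

sparrow: 0.35 × (1−0.75) × (1−0.7) × (1−0.45) = 0.0144375
finch: 0.5 × (1−0.75) × (1−0.95) × (1−0.2) = 0.005
warbler: 0.15 × (1−0.95) × (1−0.05) × (1−0.9) = 0.0007125
Highest score → sparrow.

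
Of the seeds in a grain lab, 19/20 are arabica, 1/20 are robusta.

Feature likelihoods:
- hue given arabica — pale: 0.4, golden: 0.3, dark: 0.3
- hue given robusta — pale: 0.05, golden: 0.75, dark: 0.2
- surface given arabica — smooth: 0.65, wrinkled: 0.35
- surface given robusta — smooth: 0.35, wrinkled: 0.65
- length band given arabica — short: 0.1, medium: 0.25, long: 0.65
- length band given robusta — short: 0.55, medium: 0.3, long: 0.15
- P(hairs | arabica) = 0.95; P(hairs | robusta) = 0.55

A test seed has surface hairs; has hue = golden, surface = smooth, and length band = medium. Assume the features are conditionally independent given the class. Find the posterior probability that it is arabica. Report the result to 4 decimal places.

arabica: 0.95 × 0.3 × 0.65 × 0.25 × 0.95 = 0.043996875
robusta: 0.05 × 0.75 × 0.35 × 0.3 × 0.55 = 0.002165625
P(arabica | x) = 0.043996875 / 0.0461625 ≈ 0.9531

0.9531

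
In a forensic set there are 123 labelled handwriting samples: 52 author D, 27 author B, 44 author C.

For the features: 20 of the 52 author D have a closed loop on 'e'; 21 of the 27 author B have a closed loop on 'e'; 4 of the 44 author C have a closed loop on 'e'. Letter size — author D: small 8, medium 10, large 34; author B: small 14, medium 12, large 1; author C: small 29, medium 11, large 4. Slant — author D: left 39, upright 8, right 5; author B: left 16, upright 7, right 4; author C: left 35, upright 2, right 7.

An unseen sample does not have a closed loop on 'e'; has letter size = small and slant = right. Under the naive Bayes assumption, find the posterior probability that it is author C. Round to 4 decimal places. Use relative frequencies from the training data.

0.8178

author D: (52/123) × (32/52) × (8/52) × (5/52) ≈ 0.00384856
author B: (27/123) × (6/27) × (14/27) × (4/27) ≈ 0.0037472
author C: (44/123) × (40/44) × (29/44) × (7/44) ≈ 0.0340993
P(author C | x) = 0.0340993 / 0.04169506 ≈ 0.8178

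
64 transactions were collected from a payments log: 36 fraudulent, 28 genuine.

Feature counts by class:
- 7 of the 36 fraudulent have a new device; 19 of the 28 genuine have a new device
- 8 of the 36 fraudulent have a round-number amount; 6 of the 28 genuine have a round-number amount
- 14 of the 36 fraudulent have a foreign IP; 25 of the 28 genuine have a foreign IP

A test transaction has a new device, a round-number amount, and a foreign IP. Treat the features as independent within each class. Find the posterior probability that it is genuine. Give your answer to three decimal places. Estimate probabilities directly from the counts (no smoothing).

fraudulent: (36/64) × (7/36) × (8/36) × (14/36) ≈ 0.00945216
genuine: (28/64) × (19/28) × (6/28) × (25/28) ≈ 0.0568001
P(genuine | x) = 0.0568001 / 0.06625226 ≈ 0.857

0.857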